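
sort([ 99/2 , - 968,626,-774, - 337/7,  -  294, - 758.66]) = [ -968, - 774, - 758.66, - 294, - 337/7,  99/2, 626]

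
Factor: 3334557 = 3^1*19^2*3079^1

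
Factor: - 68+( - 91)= - 159 = - 3^1*53^1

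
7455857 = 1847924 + 5607933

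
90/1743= 30/581 =0.05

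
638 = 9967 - 9329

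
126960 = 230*552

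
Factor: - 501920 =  - 2^5*5^1 * 3137^1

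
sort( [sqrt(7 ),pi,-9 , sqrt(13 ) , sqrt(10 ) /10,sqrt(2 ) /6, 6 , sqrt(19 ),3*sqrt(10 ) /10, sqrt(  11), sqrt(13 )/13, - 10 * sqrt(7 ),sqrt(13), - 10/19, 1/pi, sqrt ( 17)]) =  [ - 10 * sqrt(7) , - 9,- 10/19 , sqrt(2 ) /6, sqrt( 13) /13, sqrt(10) /10, 1/pi, 3*sqrt (10) /10 , sqrt(7 ), pi, sqrt (11),sqrt(13 ),sqrt(13 ), sqrt(17 ),sqrt(19) , 6]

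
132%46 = 40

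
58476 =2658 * 22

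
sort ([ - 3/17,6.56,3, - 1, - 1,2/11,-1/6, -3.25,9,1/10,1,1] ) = [ - 3.25, - 1, - 1, - 3/17 ,  -  1/6, 1/10,2/11,1, 1 , 3, 6.56, 9 ]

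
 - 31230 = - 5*6246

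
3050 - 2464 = 586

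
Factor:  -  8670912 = - 2^6*3^1*45161^1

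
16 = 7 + 9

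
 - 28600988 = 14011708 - 42612696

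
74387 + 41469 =115856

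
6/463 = 6/463 = 0.01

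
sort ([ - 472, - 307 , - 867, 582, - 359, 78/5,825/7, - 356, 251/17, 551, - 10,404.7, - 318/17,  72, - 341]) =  [ - 867, - 472, - 359, - 356, - 341, -307, - 318/17, - 10 , 251/17, 78/5,  72,825/7,404.7,551,582]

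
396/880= 9/20  =  0.45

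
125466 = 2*62733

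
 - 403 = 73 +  - 476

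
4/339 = 4/339 = 0.01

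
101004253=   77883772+23120481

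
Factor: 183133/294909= 367/591= 3^( - 1)*197^(  -  1 )*367^1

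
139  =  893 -754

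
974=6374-5400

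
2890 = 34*85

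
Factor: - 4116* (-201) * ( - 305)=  - 2^2*3^2*5^1*7^3*61^1*67^1 = - 252331380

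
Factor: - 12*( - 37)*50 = 2^3*3^1 * 5^2*37^1 =22200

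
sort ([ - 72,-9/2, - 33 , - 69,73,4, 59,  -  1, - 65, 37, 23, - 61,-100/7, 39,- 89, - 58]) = [ -89, - 72, - 69, - 65, - 61 ,  -  58, - 33, - 100/7, - 9/2, - 1, 4,23, 37,39, 59, 73] 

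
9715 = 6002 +3713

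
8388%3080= 2228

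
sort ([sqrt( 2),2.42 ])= [ sqrt( 2),2.42 ]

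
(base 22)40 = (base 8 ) 130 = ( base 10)88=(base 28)34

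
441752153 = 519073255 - 77321102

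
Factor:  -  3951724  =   - 2^2*7^1 * 107^1*1319^1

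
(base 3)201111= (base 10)526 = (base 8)1016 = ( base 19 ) 18d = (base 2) 1000001110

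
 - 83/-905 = 83/905= 0.09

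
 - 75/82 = -75/82 = -0.91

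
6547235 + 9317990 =15865225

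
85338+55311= 140649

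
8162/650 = 12 + 181/325 = 12.56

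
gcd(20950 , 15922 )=838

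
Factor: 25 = 5^2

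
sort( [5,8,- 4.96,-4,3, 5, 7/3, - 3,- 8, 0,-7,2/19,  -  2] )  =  [  -  8 ,-7, - 4.96,-4, - 3, - 2, 0, 2/19,7/3, 3,5,  5, 8]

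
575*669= 384675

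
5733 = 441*13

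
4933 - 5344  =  -411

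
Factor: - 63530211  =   - 3^1*21176737^1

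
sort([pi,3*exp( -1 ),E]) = [ 3 * exp( - 1),E , pi ] 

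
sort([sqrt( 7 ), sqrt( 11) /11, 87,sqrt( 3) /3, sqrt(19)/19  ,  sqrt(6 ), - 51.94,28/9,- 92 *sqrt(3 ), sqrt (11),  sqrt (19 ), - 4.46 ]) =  [ - 92*sqrt( 3) , - 51.94, - 4.46, sqrt( 19 )/19, sqrt(11)/11, sqrt( 3 ) /3, sqrt (6),sqrt( 7 ), 28/9 , sqrt(11),sqrt(19),87]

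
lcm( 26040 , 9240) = 286440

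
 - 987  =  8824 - 9811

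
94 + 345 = 439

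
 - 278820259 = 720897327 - 999717586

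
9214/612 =15 + 1/18 = 15.06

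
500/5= 100 = 100.00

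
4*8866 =35464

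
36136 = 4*9034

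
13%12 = 1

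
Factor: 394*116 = 2^3*29^1*197^1 = 45704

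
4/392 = 1/98 = 0.01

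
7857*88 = 691416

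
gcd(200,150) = 50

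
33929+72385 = 106314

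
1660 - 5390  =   - 3730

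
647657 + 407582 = 1055239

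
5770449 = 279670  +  5490779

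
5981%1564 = 1289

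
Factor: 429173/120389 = 131^(  -  1) *467^1 = 467/131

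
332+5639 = 5971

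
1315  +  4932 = 6247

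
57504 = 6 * 9584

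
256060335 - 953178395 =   -  697118060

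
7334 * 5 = 36670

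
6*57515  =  345090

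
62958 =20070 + 42888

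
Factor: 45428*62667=2846836476  =  2^2*3^3*11^1*41^1* 211^1*277^1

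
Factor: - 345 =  - 3^1 * 5^1*23^1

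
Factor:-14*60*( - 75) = 63000 = 2^3 *3^2*5^3*7^1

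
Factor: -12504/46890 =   -  2^2*3^ ( - 1)*5^( - 1)  =  - 4/15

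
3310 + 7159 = 10469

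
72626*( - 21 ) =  - 1525146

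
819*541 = 443079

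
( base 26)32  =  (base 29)2M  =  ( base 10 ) 80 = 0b1010000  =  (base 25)35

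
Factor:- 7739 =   -  71^1*109^1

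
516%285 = 231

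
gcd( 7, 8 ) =1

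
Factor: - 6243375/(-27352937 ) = 3^1*5^3*16649^1* 27352937^(-1) 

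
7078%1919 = 1321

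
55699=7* 7957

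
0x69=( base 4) 1221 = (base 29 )3I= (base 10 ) 105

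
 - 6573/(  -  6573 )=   1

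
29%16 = 13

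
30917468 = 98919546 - 68002078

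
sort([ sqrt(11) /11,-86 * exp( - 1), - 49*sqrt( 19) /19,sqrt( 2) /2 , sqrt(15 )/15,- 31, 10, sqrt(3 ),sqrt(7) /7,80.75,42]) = [ - 86*exp( - 1), - 31 , - 49*sqrt( 19 ) /19,sqrt(15) /15, sqrt( 11) /11,sqrt( 7)/7,sqrt(2 ) /2,sqrt(3),10, 42,80.75] 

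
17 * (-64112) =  - 1089904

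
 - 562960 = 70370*(-8)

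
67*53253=3567951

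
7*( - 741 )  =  -5187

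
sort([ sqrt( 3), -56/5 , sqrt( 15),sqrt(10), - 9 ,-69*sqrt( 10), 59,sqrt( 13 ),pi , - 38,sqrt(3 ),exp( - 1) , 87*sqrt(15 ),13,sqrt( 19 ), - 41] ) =[- 69*sqrt(10 ), - 41 ,-38, - 56/5, - 9, exp( - 1), sqrt(3), sqrt(3),pi , sqrt(10),sqrt( 13),  sqrt( 15 ),sqrt( 19),13, 59,87*sqrt(15)]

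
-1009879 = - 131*7709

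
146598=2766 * 53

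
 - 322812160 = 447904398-770716558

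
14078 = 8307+5771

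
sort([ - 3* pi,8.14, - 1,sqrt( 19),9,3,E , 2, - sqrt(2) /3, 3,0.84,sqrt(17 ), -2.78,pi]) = [ - 3 * pi,-2.78, - 1 , - sqrt(2)/3,0.84,2, E, 3,3, pi,sqrt(17 ),sqrt( 19 ),8.14, 9]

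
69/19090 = 3/830=0.00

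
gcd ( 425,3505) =5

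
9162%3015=117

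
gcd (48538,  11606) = 14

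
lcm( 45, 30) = 90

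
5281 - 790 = 4491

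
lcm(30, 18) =90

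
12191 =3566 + 8625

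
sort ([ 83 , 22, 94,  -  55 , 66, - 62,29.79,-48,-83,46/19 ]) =[-83, - 62,-55, - 48, 46/19, 22, 29.79,66, 83, 94]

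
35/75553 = 35/75553 = 0.00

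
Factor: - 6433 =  - 7^1*919^1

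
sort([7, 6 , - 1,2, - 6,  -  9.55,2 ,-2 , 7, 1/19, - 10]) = [ - 10, - 9.55, - 6 , - 2,  -  1, 1/19,2, 2,6,7,7 ] 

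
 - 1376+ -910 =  - 2286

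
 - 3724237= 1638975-5363212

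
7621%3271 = 1079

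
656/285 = 656/285  =  2.30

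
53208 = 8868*6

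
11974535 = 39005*307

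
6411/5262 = 1+383/1754 = 1.22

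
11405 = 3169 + 8236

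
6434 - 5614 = 820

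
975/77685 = 65/5179 = 0.01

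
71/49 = 1 + 22/49 = 1.45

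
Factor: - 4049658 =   -  2^1 * 3^2*157^1 * 1433^1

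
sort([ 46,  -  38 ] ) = [ - 38, 46]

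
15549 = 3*5183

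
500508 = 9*55612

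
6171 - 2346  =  3825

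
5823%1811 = 390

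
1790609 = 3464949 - 1674340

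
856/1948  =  214/487 = 0.44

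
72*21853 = 1573416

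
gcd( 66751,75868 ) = 1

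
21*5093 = 106953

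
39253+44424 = 83677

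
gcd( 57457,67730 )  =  1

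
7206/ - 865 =  -  9+579/865= -8.33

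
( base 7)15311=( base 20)adb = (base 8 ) 10257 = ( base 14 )17b1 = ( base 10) 4271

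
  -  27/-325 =27/325=0.08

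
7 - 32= -25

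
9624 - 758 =8866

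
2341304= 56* 41809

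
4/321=4/321  =  0.01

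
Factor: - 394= -2^1*197^1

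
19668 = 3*6556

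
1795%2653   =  1795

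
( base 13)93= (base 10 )120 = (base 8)170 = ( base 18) 6c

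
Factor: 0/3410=0 = 0^1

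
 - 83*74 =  - 6142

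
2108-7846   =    -  5738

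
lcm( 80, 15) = 240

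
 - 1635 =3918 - 5553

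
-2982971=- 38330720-  -  35347749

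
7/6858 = 7/6858 = 0.00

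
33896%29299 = 4597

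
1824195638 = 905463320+918732318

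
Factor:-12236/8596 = -19^1 * 23^1*307^( - 1) = - 437/307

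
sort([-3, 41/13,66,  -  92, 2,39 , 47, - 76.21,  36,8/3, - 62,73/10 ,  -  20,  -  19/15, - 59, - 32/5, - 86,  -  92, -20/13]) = [ -92,-92 , -86,-76.21, - 62,  -  59, - 20 , - 32/5,  -  3,-20/13, -19/15, 2,8/3 , 41/13,  73/10,36, 39,47,66]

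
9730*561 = 5458530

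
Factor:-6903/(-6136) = 9/8=2^ ( - 3 )*3^2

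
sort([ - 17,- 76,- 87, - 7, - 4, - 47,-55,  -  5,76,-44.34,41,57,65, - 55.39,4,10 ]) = [-87, - 76, - 55.39, - 55, - 47, - 44.34, - 17, - 7, - 5  , - 4,4,  10,41,57,65,76]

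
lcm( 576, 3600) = 14400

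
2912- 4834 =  - 1922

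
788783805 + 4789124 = 793572929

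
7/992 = 7/992=   0.01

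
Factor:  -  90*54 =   -  2^2*3^5 * 5^1 = - 4860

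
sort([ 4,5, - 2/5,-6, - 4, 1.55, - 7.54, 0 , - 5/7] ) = [-7.54,-6, - 4, - 5/7, - 2/5, 0 , 1.55, 4,5 ]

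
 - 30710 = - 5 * 6142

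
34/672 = 17/336  =  0.05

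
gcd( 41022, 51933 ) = 3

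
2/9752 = 1/4876 = 0.00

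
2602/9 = 2602/9  =  289.11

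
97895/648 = 151+ 47/648 = 151.07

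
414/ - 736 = - 9/16 = - 0.56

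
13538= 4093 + 9445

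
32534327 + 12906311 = 45440638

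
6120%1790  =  750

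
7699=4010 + 3689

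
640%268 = 104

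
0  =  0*( - 339)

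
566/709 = 566/709 = 0.80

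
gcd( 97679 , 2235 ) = 1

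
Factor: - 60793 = -60793^1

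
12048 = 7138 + 4910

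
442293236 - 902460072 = -460166836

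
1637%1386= 251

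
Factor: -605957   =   - 11^1*31^1* 1777^1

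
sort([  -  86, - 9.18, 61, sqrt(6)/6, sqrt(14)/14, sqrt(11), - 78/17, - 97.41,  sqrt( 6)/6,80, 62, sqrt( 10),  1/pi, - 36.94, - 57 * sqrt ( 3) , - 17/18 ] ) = [ - 57*sqrt( 3),  -  97.41, - 86,-36.94 , - 9.18, - 78/17, - 17/18,  sqrt( 14) /14 , 1/pi, sqrt( 6) /6, sqrt( 6)/6,sqrt( 10 ), sqrt( 11),61,62, 80 ]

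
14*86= 1204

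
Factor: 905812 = 2^2*226453^1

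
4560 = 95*48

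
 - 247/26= - 19/2 = - 9.50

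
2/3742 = 1/1871 = 0.00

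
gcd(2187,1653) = 3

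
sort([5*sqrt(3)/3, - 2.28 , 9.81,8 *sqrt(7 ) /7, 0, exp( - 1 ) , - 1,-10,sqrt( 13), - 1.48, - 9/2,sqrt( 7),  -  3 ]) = [-10, - 9/2, - 3,  -  2.28, -1.48, - 1, 0,exp(-1),sqrt( 7),5*sqrt( 3)/3,8*sqrt( 7 ) /7 , sqrt( 13 ),  9.81]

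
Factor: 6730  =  2^1*5^1*673^1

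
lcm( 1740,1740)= 1740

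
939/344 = 939/344= 2.73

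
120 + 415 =535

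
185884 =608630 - 422746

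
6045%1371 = 561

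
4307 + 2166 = 6473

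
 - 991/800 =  - 2  +  609/800 = - 1.24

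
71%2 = 1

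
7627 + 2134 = 9761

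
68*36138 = 2457384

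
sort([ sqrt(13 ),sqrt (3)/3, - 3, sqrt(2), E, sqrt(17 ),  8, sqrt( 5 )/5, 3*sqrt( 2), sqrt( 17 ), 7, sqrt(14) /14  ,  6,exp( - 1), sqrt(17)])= [ - 3,sqrt( 14) /14, exp( - 1), sqrt(5) /5  ,  sqrt( 3) /3,sqrt( 2 ) , E, sqrt(13), sqrt( 17 ), sqrt ( 17), sqrt( 17), 3*sqrt(2),6,7,  8]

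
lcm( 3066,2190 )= 15330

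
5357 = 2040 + 3317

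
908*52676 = 47829808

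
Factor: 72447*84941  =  6153720627 =3^1 * 19^1 * 29^2*31^1 * 41^1*101^1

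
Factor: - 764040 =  - 2^3*3^1* 5^1*6367^1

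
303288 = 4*75822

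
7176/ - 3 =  - 2392+0/1 = - 2392.00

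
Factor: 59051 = 59051^1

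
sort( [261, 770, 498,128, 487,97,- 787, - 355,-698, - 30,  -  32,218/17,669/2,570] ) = [  -  787, - 698,-355, - 32,- 30 , 218/17,97,128,261,669/2, 487,498,570,770]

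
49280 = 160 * 308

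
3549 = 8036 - 4487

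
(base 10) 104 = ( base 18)5E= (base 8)150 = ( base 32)38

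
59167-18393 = 40774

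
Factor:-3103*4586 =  - 2^1*29^1*107^1*2293^1 = - 14230358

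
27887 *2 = 55774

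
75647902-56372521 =19275381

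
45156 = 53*852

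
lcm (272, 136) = 272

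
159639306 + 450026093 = 609665399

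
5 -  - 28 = 33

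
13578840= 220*61722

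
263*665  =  174895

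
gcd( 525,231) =21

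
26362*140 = 3690680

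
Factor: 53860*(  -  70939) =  - 2^2* 5^1*11^1 * 2693^1*6449^1 = - 3820774540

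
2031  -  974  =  1057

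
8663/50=8663/50 = 173.26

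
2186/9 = 242 + 8/9= 242.89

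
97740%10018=7578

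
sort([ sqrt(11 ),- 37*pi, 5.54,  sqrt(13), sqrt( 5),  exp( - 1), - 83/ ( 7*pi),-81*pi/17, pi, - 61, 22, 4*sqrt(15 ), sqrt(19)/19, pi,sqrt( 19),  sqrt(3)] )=[-37*pi,-61, - 81*pi/17, - 83/( 7*pi), sqrt( 19)/19, exp(-1) , sqrt(3), sqrt( 5), pi, pi,sqrt( 11), sqrt ( 13), sqrt( 19), 5.54, 4*sqrt(15),22] 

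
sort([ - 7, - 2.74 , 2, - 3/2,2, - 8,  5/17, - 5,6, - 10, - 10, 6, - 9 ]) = [ - 10, - 10, - 9, - 8, - 7,  -  5,- 2.74,  -  3/2,5/17,2,2, 6, 6 ] 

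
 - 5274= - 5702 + 428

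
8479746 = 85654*99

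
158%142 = 16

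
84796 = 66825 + 17971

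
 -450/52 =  - 225/26 = -  8.65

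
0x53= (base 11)76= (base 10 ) 83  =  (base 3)10002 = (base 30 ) 2N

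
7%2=1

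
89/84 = 1+5/84 = 1.06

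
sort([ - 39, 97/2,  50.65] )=[ - 39, 97/2,50.65 ]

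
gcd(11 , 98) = 1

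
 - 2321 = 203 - 2524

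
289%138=13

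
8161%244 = 109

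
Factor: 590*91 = 53690 = 2^1*5^1*7^1*13^1*59^1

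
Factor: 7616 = 2^6 * 7^1*17^1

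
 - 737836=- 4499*164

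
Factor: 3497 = 13^1*269^1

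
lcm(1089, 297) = 3267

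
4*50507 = 202028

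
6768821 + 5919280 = 12688101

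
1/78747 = 1/78747 = 0.00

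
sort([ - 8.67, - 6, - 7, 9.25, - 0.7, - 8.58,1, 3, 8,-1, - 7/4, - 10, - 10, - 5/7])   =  [-10, - 10, - 8.67, - 8.58 , - 7, - 6 ,-7/4, - 1, - 5/7, - 0.7 , 1, 3,  8, 9.25]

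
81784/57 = 81784/57 = 1434.81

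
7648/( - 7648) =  - 1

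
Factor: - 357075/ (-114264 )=25/8 = 2^ ( - 3 )*5^2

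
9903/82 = 9903/82 = 120.77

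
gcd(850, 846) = 2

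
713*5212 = 3716156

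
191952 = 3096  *62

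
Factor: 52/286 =2^1*11^ ( - 1 ) = 2/11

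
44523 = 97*459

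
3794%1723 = 348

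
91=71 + 20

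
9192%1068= 648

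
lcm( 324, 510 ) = 27540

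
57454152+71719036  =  129173188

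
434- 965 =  -531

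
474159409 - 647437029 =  - 173277620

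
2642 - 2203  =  439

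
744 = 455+289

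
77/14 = 11/2 =5.50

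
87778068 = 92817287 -5039219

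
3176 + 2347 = 5523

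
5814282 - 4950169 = 864113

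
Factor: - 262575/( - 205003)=675/527 = 3^3*5^2*17^( - 1)*31^ (-1) 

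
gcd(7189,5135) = 1027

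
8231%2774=2683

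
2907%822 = 441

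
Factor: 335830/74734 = 5^1*71^1*79^(  -  1 ) = 355/79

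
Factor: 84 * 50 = 4200 = 2^3 *3^1*5^2 * 7^1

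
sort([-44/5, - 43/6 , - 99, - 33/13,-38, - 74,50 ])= [-99, - 74, - 38 , - 44/5, - 43/6, - 33/13 , 50 ]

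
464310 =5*92862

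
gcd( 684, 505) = 1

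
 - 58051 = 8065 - 66116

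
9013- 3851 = 5162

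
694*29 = 20126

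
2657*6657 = 17687649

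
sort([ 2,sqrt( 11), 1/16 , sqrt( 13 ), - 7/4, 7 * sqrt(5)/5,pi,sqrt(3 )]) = [  -  7/4, 1/16, sqrt (3 ),2, 7 * sqrt( 5)/5,pi,sqrt( 11), sqrt ( 13)]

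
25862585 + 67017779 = 92880364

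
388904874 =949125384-560220510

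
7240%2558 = 2124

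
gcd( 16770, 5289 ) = 129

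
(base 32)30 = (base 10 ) 96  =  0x60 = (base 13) 75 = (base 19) 51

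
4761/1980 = 2 +89/220 = 2.40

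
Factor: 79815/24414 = 2^( - 1 )*5^1*13^( - 1 )*17^1 = 85/26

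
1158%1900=1158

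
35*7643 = 267505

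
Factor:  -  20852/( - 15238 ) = 2^1*13^1*19^(-1 )  =  26/19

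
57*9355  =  533235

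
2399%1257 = 1142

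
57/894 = 19/298 = 0.06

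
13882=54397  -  40515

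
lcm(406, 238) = 6902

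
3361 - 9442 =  - 6081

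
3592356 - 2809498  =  782858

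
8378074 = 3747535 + 4630539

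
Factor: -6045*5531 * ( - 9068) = 303187627860 = 2^2*3^1*5^1*13^1*31^1*2267^1*5531^1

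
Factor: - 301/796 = -2^( - 2) * 7^1*43^1*199^(  -  1 )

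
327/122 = 2 + 83/122 = 2.68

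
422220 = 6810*62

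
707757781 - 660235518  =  47522263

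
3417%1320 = 777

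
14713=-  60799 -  - 75512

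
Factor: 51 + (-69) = - 18=- 2^1 * 3^2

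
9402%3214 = 2974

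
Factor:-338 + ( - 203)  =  -541 = - 541^1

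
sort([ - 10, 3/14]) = [ - 10,  3/14 ]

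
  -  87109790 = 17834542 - 104944332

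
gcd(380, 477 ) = 1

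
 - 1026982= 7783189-8810171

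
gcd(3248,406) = 406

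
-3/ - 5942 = 3/5942 = 0.00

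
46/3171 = 46/3171 = 0.01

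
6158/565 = 10 + 508/565 = 10.90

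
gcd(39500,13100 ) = 100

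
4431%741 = 726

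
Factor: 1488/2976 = 2^ ( - 1 ) = 1/2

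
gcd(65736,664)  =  664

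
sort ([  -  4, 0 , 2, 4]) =[-4, 0,2, 4 ]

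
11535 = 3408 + 8127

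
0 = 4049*0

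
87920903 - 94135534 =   -  6214631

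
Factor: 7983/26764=2^( - 2 )*3^2*887^1*6691^( - 1 ) 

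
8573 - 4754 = 3819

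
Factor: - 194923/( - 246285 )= 463/585 = 3^( - 2 )*5^ ( - 1 ) * 13^( - 1)*463^1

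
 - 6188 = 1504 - 7692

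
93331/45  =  93331/45 = 2074.02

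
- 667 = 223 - 890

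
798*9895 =7896210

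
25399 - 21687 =3712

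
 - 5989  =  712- 6701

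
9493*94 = 892342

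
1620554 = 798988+821566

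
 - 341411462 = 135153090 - 476564552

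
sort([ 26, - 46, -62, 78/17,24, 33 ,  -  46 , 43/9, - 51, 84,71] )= [ - 62, - 51,  -  46,  -  46, 78/17,43/9,24,26, 33,71, 84 ] 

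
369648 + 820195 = 1189843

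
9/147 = 3/49 = 0.06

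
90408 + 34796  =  125204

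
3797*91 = 345527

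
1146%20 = 6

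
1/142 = 1/142 = 0.01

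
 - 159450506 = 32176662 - 191627168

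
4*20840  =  83360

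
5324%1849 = 1626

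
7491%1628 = 979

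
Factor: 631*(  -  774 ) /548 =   -  2^( - 1 )*3^2*43^1*137^(-1 )*631^1 = - 244197/274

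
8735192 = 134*65188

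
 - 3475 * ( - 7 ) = 24325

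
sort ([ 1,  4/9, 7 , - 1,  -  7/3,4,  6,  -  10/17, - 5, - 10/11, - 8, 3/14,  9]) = [ - 8, - 5, - 7/3, - 1, - 10/11, - 10/17,3/14,4/9, 1, 4, 6,  7, 9]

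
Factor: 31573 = 31573^1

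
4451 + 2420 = 6871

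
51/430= 51/430 = 0.12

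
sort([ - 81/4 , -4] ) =[ - 81/4, - 4]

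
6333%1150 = 583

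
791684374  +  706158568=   1497842942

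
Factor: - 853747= - 227^1*3761^1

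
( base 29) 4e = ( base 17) 7B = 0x82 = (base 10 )130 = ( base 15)8a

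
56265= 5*11253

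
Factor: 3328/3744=8/9 = 2^3*3^(-2)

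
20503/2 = 10251+1/2=   10251.50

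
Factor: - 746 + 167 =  - 3^1*193^1=- 579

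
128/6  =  21 + 1/3 = 21.33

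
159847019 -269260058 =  - 109413039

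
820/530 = 82/53 = 1.55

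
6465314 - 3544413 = 2920901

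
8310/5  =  1662 = 1662.00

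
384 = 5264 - 4880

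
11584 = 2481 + 9103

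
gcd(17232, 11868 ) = 12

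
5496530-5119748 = 376782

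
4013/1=4013 = 4013.00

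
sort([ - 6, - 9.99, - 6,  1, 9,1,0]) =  [  -  9.99  ,  -  6,-6, 0, 1, 1, 9]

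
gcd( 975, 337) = 1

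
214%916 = 214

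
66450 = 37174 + 29276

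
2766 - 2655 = 111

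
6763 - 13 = 6750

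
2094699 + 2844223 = 4938922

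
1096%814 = 282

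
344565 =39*8835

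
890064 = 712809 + 177255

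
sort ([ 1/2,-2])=[-2  ,  1/2 ] 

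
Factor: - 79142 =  - 2^1  *7^1*5653^1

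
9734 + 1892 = 11626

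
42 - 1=41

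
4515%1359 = 438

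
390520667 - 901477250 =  - 510956583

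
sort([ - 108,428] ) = [ - 108 , 428] 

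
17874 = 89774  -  71900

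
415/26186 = 415/26186 =0.02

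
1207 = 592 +615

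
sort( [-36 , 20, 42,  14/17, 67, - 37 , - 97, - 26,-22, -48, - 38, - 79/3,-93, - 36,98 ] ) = [  -  97,-93 ,-48,-38, - 37, - 36, - 36,  -  79/3,-26, - 22,14/17,20 , 42, 67, 98 ]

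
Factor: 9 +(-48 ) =  -  3^1*13^1 = -  39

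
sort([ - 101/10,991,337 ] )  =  [ - 101/10,337, 991 ] 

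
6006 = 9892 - 3886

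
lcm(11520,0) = 0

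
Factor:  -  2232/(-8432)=9/34 = 2^( - 1)*3^2*17^( - 1)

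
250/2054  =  125/1027  =  0.12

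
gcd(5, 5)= 5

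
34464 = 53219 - 18755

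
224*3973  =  889952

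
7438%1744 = 462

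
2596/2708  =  649/677=0.96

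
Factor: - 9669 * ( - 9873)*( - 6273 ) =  - 3^5*11^1*17^1*41^1* 293^1*1097^1 = - 598833358101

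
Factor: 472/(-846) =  - 236/423 = -  2^2*3^(-2 )*47^( - 1 )*59^1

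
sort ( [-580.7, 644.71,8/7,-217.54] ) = [ - 580.7,  -  217.54, 8/7, 644.71] 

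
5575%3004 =2571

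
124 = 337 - 213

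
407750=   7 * 58250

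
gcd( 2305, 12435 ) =5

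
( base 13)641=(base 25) 1HH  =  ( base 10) 1067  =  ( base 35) uh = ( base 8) 2053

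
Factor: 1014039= 3^6*13^1  *  107^1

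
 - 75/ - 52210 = 15/10442=   0.00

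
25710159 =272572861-246862702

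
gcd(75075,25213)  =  1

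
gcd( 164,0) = 164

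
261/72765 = 29/8085 = 0.00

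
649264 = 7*92752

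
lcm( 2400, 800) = 2400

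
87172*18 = 1569096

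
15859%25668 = 15859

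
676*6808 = 4602208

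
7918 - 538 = 7380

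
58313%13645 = 3733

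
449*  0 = 0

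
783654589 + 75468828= 859123417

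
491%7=1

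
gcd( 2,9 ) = 1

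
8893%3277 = 2339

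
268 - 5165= - 4897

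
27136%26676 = 460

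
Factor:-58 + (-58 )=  -2^2*29^1= -116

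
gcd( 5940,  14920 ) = 20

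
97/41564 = 97/41564 = 0.00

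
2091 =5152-3061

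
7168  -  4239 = 2929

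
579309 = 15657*37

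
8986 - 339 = 8647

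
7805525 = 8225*949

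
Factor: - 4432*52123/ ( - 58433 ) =231009136/58433 =2^4 * 47^1*71^( -1 )*277^1*823^( - 1 )*1109^1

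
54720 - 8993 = 45727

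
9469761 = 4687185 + 4782576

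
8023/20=8023/20 = 401.15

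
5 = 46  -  41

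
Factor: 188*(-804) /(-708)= 2^2*47^1*59^( - 1)*67^1 =12596/59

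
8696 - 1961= 6735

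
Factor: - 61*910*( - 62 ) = 3441620 = 2^2*5^1 * 7^1*13^1*31^1*61^1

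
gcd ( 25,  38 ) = 1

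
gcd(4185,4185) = 4185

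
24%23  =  1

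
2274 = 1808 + 466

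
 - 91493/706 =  - 130 + 287/706 = - 129.59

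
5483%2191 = 1101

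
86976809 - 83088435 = 3888374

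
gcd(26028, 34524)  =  36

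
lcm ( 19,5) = 95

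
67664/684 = 16916/171 = 98.92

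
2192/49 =44 + 36/49 = 44.73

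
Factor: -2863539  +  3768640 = 281^1*3221^1 = 905101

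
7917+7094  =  15011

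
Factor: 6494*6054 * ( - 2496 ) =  - 98129431296  =  -2^8*3^2*13^1*17^1*191^1 * 1009^1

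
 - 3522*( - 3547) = 12492534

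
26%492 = 26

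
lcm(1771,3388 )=77924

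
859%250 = 109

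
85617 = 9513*9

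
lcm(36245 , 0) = 0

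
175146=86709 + 88437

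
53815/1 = 53815 = 53815.00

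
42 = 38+4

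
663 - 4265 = -3602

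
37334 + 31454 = 68788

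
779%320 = 139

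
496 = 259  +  237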